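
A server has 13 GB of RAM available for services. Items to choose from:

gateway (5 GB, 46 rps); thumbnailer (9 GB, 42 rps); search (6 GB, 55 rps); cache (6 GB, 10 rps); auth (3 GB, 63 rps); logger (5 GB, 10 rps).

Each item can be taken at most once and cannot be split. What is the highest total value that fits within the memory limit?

This is a 0/1 knapsack; check combinations near the capacity.
- gateway+auth+logger: memory 5+3+5=13, value 46+63+10=119
- search+auth: memory 6+3=9, value 55+63=118
- gateway+auth: memory 5+3=8, value 46+63=109
- thumbnailer+auth: memory 9+3=12, value 42+63=105
- gateway+search: memory 5+6=11, value 46+55=101
Best: 119 rps.

119 rps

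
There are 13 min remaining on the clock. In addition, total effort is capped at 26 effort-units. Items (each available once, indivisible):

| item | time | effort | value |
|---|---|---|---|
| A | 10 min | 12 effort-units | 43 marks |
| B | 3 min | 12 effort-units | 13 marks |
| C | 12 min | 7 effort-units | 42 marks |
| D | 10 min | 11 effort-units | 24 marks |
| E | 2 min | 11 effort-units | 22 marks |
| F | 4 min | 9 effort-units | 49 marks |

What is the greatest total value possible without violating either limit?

Feasible sets respecting both limits:
- E+F: time 6, effort 20, value 71
- A+E: time 12, effort 23, value 65
- B+F: time 7, effort 21, value 62
- A+B: time 13, effort 24, value 56
Best: 71 marks.

71 marks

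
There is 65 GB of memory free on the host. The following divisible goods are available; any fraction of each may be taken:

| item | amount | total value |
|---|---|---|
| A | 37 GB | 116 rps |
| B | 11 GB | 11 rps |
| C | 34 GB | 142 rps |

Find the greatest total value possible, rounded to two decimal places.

239.19

Take in order of value per unit:
- C (142/34 per unit): all 34 → value 142, running total 142.00
- A (116/37 per unit): 31 of 37 → value 31×116/37 = 97.1892, running total 239.19
Total 239.19.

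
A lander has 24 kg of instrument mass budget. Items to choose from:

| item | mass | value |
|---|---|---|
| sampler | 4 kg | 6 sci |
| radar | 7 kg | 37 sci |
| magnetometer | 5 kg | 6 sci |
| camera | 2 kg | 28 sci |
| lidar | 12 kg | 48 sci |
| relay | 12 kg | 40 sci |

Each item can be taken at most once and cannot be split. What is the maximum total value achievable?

Check high-value combinations within 24 kg:
- radar+camera+lidar: mass 7+2+12=21, value 37+28+48=113
- radar+camera+relay: mass 7+2+12=21, value 37+28+40=105
- sampler+radar+lidar: mass 4+7+12=23, value 6+37+48=91
- radar+magnetometer+lidar: mass 7+5+12=24, value 37+6+48=91
- sampler+magnetometer+camera+lidar: mass 4+5+2+12=23, value 6+6+28+48=88
Best: 113 sci.

113 sci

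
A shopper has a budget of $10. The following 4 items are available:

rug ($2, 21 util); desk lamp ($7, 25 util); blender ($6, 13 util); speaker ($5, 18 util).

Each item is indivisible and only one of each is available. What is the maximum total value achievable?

This is a 0/1 knapsack; check combinations near the capacity.
- rug+desk lamp: cost 2+7=9, value 21+25=46
- rug+speaker: cost 2+5=7, value 21+18=39
- rug+blender: cost 2+6=8, value 21+13=34
- desk lamp: cost 7, value 25
Best: 46 util.

46 util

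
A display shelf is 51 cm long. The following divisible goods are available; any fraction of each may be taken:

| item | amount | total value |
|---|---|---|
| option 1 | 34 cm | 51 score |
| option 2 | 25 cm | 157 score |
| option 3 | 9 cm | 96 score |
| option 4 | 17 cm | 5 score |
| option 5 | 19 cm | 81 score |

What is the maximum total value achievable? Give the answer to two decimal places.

Take in order of value per unit:
- option 3 (96/9 per unit): all 9 → value 96, running total 96.00
- option 2 (157/25 per unit): all 25 → value 157, running total 253.00
- option 5 (81/19 per unit): 17 of 19 → value 17×81/19 = 72.4737, running total 325.47
Total 325.47.

325.47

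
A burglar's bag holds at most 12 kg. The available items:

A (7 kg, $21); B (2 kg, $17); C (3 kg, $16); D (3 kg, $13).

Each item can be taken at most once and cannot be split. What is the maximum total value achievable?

Check high-value combinations within 12 kg:
- A+B+C: weight 7+2+3=12, value 21+17+16=54
- A+B+D: weight 7+2+3=12, value 21+17+13=51
- B+C+D: weight 2+3+3=8, value 17+16+13=46
- A+B: weight 7+2=9, value 21+17=38
- A+C: weight 7+3=10, value 21+16=37
Best: $54.

$54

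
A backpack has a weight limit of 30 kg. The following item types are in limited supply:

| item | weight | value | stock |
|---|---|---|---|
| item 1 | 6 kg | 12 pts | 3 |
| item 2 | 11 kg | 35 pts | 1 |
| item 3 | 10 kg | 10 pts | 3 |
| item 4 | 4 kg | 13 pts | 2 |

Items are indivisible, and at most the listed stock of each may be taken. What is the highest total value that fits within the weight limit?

Top feasible selections:
- 1×item 1 + 1×item 2 + 2×item 4: weight 25, value 73
- 2×item 1 + 1×item 2 + 1×item 4: weight 27, value 72
- 1×item 2 + 1×item 3 + 2×item 4: weight 29, value 71
Best: 73 pts.

73 pts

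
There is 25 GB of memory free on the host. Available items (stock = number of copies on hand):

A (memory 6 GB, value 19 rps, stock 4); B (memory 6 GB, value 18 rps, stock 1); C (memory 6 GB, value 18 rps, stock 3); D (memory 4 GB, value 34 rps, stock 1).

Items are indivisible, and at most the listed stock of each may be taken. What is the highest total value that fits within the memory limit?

91 rps

Top feasible selections:
- 3×A + 1×D: memory 22, value 91
- 2×A + 1×C + 1×D: memory 22, value 90
Best: 91 rps.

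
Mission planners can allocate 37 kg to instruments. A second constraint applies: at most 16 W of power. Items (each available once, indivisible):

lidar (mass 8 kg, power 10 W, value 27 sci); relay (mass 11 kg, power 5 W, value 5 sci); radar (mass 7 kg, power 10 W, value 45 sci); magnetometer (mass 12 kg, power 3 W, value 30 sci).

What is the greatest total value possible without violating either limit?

Feasible sets respecting both limits:
- radar+magnetometer: mass 19, power 13, value 75
- lidar+magnetometer: mass 20, power 13, value 57
- relay+radar: mass 18, power 15, value 50
- radar: mass 7, power 10, value 45
Best: 75 sci.

75 sci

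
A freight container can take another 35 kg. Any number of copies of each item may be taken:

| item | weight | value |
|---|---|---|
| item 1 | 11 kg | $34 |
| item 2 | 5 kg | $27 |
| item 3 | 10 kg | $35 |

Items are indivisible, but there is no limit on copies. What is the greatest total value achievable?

$189

Best value-per-unit is item 2 at 27/5, and filling with it alone uses weight 7×5=35. No mix of the others beats 7×27 = 189.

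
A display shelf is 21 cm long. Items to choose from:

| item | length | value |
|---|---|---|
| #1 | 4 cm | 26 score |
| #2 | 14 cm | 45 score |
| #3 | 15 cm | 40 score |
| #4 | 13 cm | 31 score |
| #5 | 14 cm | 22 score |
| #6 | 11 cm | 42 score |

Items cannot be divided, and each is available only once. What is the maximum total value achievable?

71 score

Check high-value combinations within 21 cm:
- #1+#2: length 4+14=18, value 26+45=71
- #1+#6: length 4+11=15, value 26+42=68
- #1+#3: length 4+15=19, value 26+40=66
- #1+#4: length 4+13=17, value 26+31=57
Best: 71 score.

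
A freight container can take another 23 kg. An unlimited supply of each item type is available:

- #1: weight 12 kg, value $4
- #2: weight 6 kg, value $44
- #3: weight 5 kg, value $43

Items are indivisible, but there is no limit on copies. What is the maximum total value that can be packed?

$175

Best value-per-unit is #3 at 43/5; filling with it alone gives 4×43 = 172.
Optimal mix: 3×#2 + 1×#3 → weight 23, value 175.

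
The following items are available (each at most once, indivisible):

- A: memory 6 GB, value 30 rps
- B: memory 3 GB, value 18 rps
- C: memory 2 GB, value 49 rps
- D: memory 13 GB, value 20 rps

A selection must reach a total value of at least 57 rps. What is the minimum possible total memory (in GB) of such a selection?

Subsets with value ≥ 57, sorted by total memory:
- B+C: memory 5, value 67
- A+C: memory 8, value 79
- A+B+C: memory 11, value 97
Minimum memory: 5 GB.

5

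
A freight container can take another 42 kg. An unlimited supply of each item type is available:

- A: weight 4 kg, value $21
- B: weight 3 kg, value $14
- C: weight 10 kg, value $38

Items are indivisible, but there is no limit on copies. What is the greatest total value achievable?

$217

Best value-per-unit is A at 21/4; filling with it alone gives 10×21 = 210.
Optimal mix: 9×A + 2×B → weight 42, value 217.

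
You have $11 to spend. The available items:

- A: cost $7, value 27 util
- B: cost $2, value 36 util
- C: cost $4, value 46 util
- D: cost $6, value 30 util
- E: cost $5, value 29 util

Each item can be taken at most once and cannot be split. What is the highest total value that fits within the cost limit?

111 util

Check high-value combinations within $11:
- B+C+E: cost 2+4+5=11, value 36+46+29=111
- B+C: cost 2+4=6, value 36+46=82
- C+D: cost 4+6=10, value 46+30=76
Best: 111 util.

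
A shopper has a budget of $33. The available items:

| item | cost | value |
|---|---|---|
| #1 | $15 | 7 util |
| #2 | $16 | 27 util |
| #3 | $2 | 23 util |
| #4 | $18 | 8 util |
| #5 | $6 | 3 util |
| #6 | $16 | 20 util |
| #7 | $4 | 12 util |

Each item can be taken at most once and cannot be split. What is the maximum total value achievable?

Check high-value combinations within $33:
- #2+#3+#5+#7: cost 16+2+6+4=28, value 27+23+3+12=65
- #2+#3+#7: cost 16+2+4=22, value 27+23+12=62
- #3+#5+#6+#7: cost 2+6+16+4=28, value 23+3+20+12=58
- #1+#2+#3: cost 15+16+2=33, value 7+27+23=57
Best: 65 util.

65 util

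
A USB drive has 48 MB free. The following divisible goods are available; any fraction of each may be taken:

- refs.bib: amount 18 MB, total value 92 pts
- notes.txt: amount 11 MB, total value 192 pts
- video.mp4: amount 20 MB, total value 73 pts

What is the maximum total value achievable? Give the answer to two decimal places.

353.35

Take in order of value per unit:
- notes.txt (192/11 per unit): all 11 → value 192, running total 192.00
- refs.bib (92/18 per unit): all 18 → value 92, running total 284.00
- video.mp4 (73/20 per unit): 19 of 20 → value 19×73/20 = 69.3500, running total 353.35
Total 353.35.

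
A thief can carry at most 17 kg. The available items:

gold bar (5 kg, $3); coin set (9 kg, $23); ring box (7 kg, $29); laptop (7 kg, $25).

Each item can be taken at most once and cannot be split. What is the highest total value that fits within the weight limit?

Check high-value combinations within 17 kg:
- ring box+laptop: weight 7+7=14, value 29+25=54
- coin set+ring box: weight 9+7=16, value 23+29=52
- coin set+laptop: weight 9+7=16, value 23+25=48
- gold bar+ring box: weight 5+7=12, value 3+29=32
Best: $54.

$54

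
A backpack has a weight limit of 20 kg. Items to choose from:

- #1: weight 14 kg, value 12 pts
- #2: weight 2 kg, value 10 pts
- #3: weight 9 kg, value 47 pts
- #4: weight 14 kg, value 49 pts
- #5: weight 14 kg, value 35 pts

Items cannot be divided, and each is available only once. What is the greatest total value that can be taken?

59 pts

Check high-value combinations within 20 kg:
- #2+#4: weight 2+14=16, value 10+49=59
- #2+#3: weight 2+9=11, value 10+47=57
- #4: weight 14, value 49
Best: 59 pts.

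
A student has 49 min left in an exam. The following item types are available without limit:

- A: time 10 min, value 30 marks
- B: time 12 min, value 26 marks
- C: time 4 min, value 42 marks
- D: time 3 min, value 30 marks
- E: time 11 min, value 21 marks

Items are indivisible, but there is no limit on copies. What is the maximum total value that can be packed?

510 marks

Best value-per-unit is C at 42/4; filling with it alone gives 12×42 = 504.
Optimal mix: 10×C + 3×D → time 49, value 510.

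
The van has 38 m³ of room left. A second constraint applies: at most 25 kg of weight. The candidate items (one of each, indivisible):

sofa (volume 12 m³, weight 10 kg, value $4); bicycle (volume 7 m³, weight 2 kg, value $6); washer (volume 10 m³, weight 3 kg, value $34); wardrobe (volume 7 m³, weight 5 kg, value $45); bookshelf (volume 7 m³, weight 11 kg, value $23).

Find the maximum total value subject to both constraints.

$108

Feasible sets respecting both limits:
- bicycle+washer+wardrobe+bookshelf: volume 31, weight 21, value 108
- washer+wardrobe+bookshelf: volume 24, weight 19, value 102
- sofa+bicycle+washer+wardrobe: volume 36, weight 20, value 89
Best: $108.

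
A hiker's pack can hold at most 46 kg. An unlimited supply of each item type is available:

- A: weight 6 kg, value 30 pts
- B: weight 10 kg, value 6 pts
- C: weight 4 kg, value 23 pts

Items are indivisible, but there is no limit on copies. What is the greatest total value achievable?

260 pts

Best value-per-unit is C at 23/4; filling with it alone gives 11×23 = 253.
Optimal mix: 1×A + 10×C → weight 46, value 260.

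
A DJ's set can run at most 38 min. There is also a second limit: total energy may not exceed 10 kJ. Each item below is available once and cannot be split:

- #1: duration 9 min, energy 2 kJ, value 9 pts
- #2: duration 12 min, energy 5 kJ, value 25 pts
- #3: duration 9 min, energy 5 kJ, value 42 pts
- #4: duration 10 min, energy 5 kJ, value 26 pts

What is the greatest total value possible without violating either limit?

68 pts

Feasible sets respecting both limits:
- #3+#4: duration 19, energy 10, value 68
- #2+#3: duration 21, energy 10, value 67
- #1+#3: duration 18, energy 7, value 51
Best: 68 pts.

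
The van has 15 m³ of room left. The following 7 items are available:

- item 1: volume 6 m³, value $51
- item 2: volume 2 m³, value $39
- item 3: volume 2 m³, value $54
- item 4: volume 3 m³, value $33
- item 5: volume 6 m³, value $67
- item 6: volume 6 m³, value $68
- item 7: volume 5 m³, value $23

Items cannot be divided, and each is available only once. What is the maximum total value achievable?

This is a 0/1 knapsack; check combinations near the capacity.
- item 2+item 3+item 4+item 6: volume 2+2+3+6=13, value 39+54+33+68=194
- item 2+item 3+item 4+item 5: volume 2+2+3+6=13, value 39+54+33+67=193
- item 3+item 5+item 6: volume 2+6+6=14, value 54+67+68=189
Best: $194.

$194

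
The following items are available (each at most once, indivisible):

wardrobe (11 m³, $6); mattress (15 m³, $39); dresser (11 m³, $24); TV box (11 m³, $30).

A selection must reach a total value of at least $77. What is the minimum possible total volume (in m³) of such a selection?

Subsets with value ≥ 77, sorted by total volume:
- mattress+dresser+TV box: volume 37, value 93
- wardrobe+mattress+dresser+TV box: volume 48, value 99
Minimum volume: 37 m³.

37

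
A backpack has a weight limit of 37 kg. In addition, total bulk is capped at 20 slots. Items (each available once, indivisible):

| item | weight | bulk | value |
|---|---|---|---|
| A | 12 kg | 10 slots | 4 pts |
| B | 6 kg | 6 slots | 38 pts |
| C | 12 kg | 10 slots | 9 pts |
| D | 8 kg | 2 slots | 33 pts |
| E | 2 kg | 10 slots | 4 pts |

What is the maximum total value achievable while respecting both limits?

80 pts

Feasible sets respecting both limits:
- B+C+D: weight 26, bulk 18, value 80
- A+B+D: weight 26, bulk 18, value 75
- B+D+E: weight 16, bulk 18, value 75
Best: 80 pts.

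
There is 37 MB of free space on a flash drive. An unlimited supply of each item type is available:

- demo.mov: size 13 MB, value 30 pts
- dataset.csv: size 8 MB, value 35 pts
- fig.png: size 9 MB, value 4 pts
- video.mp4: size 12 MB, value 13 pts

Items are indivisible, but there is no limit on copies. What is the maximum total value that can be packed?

140 pts

Best value-per-unit is dataset.csv at 35/8, and filling with it alone uses size 4×8=32. No mix of the others beats 4×35 = 140.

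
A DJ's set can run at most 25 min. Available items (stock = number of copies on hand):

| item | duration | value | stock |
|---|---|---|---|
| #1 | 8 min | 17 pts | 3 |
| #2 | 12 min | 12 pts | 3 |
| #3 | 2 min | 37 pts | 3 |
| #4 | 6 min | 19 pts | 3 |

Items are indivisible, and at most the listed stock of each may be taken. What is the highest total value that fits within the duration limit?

Best selections within duration 25 and stock limits:
- 3×#3 + 3×#4: duration 24, value 168
- 3×#3 + 2×#4: duration 18, value 149
- 1×#1 + 3×#3 + 1×#4: duration 20, value 147
Best: 168 pts.

168 pts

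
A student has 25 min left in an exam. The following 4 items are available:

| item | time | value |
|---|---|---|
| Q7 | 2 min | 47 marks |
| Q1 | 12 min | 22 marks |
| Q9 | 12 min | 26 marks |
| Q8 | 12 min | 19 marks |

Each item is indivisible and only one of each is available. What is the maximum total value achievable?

73 marks

Check high-value combinations within 25 min:
- Q7+Q9: time 2+12=14, value 47+26=73
- Q7+Q1: time 2+12=14, value 47+22=69
- Q7+Q8: time 2+12=14, value 47+19=66
- Q1+Q9: time 12+12=24, value 22+26=48
Best: 73 marks.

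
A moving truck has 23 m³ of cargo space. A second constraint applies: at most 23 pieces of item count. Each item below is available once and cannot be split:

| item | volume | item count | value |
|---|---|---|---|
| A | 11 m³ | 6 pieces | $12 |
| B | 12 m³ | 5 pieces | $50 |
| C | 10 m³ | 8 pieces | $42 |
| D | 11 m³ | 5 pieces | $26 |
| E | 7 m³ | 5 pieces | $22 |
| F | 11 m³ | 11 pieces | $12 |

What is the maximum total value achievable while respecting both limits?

Feasible sets respecting both limits:
- B+C: volume 22, item count 13, value 92
- B+D: volume 23, item count 10, value 76
- B+E: volume 19, item count 10, value 72
- C+D: volume 21, item count 13, value 68
Best: $92.

$92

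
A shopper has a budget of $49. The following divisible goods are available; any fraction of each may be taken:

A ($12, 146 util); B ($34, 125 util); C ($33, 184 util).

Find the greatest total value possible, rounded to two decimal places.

Take in order of value per unit:
- A (146/12 per unit): all 12 → value 146, running total 146.00
- C (184/33 per unit): all 33 → value 184, running total 330.00
- B (125/34 per unit): 4 of 34 → value 4×125/34 = 14.7059, running total 344.71
Total 344.71.

344.71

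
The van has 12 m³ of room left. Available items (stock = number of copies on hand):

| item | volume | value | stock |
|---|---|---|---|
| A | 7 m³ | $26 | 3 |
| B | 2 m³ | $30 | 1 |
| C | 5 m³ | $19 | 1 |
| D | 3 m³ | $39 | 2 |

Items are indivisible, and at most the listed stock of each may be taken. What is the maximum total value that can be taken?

$108

Best selections within volume 12 and stock limits:
- 1×B + 2×D: volume 8, value 108
- 1×C + 2×D: volume 11, value 97
- 1×A + 1×B + 1×D: volume 12, value 95
- 1×B + 1×C + 1×D: volume 10, value 88
Best: $108.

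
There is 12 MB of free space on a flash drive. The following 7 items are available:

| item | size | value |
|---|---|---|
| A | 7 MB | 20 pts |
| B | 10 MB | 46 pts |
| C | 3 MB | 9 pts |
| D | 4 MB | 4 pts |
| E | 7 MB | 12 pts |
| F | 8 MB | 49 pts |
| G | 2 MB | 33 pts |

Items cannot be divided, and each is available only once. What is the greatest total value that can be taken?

82 pts

This is a 0/1 knapsack; check combinations near the capacity.
- F+G: size 8+2=10, value 49+33=82
- B+G: size 10+2=12, value 46+33=79
- A+C+G: size 7+3+2=12, value 20+9+33=62
- C+F: size 3+8=11, value 9+49=58
- C+E+G: size 3+7+2=12, value 9+12+33=54
Best: 82 pts.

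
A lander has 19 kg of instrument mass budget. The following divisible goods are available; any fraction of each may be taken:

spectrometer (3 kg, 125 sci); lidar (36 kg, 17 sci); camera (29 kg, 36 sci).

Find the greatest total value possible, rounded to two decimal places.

Take in order of value per unit:
- spectrometer (125/3 per unit): all 3 → value 125, running total 125.00
- camera (36/29 per unit): 16 of 29 → value 16×36/29 = 19.8621, running total 144.86
Total 144.86.

144.86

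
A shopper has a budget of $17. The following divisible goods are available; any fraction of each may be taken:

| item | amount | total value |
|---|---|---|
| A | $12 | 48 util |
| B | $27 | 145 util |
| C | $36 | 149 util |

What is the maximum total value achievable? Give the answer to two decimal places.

91.30

Take in order of value per unit:
- B (145/27 per unit): 17 of 27 → value 17×145/27 = 91.2963, running total 91.30
Total 91.30.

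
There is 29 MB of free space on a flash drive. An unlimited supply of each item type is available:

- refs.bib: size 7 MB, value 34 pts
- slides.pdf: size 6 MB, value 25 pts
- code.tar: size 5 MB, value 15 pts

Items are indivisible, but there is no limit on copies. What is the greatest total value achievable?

136 pts

Best value-per-unit is refs.bib at 34/7, and filling with it alone uses size 4×7=28. No mix of the others beats 4×34 = 136.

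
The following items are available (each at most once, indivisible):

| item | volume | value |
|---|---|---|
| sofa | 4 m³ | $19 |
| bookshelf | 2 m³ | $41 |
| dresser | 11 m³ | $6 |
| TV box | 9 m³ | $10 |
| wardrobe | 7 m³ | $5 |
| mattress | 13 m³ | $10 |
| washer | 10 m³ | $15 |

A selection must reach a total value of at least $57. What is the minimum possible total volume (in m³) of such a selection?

Subsets with value ≥ 57, sorted by total volume:
- sofa+bookshelf: volume 6, value 60
- sofa+bookshelf+wardrobe: volume 13, value 65
Minimum volume: 6 m³.

6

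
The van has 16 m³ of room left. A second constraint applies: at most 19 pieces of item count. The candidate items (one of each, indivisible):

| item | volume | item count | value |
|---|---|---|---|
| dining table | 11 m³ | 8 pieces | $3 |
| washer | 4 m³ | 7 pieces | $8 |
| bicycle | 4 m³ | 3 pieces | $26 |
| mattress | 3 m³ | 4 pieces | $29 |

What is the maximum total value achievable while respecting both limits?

$63

Feasible sets respecting both limits:
- washer+bicycle+mattress: volume 11, item count 14, value 63
- bicycle+mattress: volume 7, item count 7, value 55
- washer+mattress: volume 7, item count 11, value 37
- washer+bicycle: volume 8, item count 10, value 34
Best: $63.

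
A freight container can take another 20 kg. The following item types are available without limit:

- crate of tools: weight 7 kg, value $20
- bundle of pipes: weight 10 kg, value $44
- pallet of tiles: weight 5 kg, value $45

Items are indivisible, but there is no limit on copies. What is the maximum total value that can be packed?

$180

Best value-per-unit is pallet of tiles at 45/5, and filling with it alone uses weight 4×5=20. No mix of the others beats 4×45 = 180.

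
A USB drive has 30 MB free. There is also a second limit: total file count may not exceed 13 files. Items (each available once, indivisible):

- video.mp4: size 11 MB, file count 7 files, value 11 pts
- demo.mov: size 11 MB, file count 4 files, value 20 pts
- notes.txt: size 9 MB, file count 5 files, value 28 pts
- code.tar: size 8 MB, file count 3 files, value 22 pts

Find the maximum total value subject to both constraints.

70 pts

Feasible sets respecting both limits:
- demo.mov+notes.txt+code.tar: size 28, file count 12, value 70
- notes.txt+code.tar: size 17, file count 8, value 50
- demo.mov+notes.txt: size 20, file count 9, value 48
Best: 70 pts.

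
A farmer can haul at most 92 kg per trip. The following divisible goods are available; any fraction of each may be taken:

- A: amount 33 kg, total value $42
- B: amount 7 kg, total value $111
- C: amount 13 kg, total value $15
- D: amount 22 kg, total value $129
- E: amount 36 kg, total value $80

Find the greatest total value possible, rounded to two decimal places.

Take in order of value per unit:
- B (111/7 per unit): all 7 → value 111, running total 111.00
- D (129/22 per unit): all 22 → value 129, running total 240.00
- E (80/36 per unit): all 36 → value 80, running total 320.00
- A (42/33 per unit): 27 of 33 → value 27×42/33 = 34.3636, running total 354.36
Total 354.36.

354.36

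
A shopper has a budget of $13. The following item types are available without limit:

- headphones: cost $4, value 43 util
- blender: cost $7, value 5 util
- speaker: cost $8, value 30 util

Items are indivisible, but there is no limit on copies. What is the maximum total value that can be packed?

129 util

Best value-per-unit is headphones at 43/4, and filling with it alone uses cost 3×4=12. No mix of the others beats 3×43 = 129.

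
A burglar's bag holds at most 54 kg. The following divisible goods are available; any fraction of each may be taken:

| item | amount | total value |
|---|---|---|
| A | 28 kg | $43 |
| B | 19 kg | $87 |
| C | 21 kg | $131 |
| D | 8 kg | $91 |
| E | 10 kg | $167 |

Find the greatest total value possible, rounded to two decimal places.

Take in order of value per unit:
- E (167/10 per unit): all 10 → value 167, running total 167.00
- D (91/8 per unit): all 8 → value 91, running total 258.00
- C (131/21 per unit): all 21 → value 131, running total 389.00
- B (87/19 per unit): 15 of 19 → value 15×87/19 = 68.6842, running total 457.68
Total 457.68.

457.68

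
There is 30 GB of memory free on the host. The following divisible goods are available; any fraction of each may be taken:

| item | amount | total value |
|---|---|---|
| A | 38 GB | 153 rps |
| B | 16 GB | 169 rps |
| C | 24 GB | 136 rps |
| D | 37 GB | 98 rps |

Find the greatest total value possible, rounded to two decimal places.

248.33

Take in order of value per unit:
- B (169/16 per unit): all 16 → value 169, running total 169.00
- C (136/24 per unit): 14 of 24 → value 14×136/24 = 79.3333, running total 248.33
Total 248.33.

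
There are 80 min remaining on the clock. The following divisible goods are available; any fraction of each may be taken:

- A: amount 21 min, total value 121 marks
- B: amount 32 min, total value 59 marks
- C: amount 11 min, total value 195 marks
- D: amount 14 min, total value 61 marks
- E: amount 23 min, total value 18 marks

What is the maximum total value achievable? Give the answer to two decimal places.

437.57

Take in order of value per unit:
- C (195/11 per unit): all 11 → value 195, running total 195.00
- A (121/21 per unit): all 21 → value 121, running total 316.00
- D (61/14 per unit): all 14 → value 61, running total 377.00
- B (59/32 per unit): all 32 → value 59, running total 436.00
- E (18/23 per unit): 2 of 23 → value 2×18/23 = 1.5652, running total 437.57
Total 437.57.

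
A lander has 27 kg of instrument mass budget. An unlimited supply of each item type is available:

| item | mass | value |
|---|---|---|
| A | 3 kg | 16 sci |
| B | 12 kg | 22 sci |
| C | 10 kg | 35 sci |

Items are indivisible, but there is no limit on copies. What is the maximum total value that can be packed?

144 sci

Best value-per-unit is A at 16/3, and filling with it alone uses mass 9×3=27. No mix of the others beats 9×16 = 144.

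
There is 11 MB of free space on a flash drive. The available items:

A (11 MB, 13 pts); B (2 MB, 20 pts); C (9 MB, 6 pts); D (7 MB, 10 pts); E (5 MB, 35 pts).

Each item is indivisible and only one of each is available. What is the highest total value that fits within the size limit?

55 pts

This is a 0/1 knapsack; check combinations near the capacity.
- B+E: size 2+5=7, value 20+35=55
- E: size 5, value 35
- B+D: size 2+7=9, value 20+10=30
Best: 55 pts.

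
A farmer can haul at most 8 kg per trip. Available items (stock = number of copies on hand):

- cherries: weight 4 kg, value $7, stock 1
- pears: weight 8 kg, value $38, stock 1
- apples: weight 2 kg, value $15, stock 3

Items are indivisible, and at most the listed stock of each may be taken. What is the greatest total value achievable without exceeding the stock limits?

$45

Top feasible selections:
- 3×apples: weight 6, value 45
- 1×pears: weight 8, value 38
Best: $45.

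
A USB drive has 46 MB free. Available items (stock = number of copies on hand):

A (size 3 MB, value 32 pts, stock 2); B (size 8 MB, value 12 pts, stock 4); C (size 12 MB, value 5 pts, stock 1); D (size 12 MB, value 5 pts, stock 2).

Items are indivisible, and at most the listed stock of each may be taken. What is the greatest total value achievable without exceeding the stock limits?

112 pts

Top feasible selections:
- 2×A + 4×B: size 38, value 112
- 2×A + 3×B + 1×D: size 42, value 105
- 2×A + 3×B + 1×C: size 42, value 105
- 2×A + 3×B: size 30, value 100
Best: 112 pts.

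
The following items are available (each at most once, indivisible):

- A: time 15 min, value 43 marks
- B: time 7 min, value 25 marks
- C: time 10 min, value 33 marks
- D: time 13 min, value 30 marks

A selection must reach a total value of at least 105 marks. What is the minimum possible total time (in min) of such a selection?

Subsets with value ≥ 105, sorted by total time:
- A+C+D: time 38, value 106
- A+B+C+D: time 45, value 131
Minimum time: 38 min.

38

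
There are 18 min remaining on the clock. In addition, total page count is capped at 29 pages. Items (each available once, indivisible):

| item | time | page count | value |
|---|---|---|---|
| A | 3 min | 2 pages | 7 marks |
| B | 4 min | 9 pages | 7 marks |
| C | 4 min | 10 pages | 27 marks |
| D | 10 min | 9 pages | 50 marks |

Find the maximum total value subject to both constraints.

84 marks

Feasible sets respecting both limits:
- A+C+D: time 17, page count 21, value 84
- B+C+D: time 18, page count 28, value 84
- C+D: time 14, page count 19, value 77
Best: 84 marks.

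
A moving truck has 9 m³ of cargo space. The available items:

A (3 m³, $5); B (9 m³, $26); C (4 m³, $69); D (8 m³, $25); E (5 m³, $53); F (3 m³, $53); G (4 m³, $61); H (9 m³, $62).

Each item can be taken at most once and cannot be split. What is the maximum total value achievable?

$130

Check high-value combinations within 9 m³:
- C+G: volume 4+4=8, value 69+61=130
- C+F: volume 4+3=7, value 69+53=122
- C+E: volume 4+5=9, value 69+53=122
- F+G: volume 3+4=7, value 53+61=114
Best: $130.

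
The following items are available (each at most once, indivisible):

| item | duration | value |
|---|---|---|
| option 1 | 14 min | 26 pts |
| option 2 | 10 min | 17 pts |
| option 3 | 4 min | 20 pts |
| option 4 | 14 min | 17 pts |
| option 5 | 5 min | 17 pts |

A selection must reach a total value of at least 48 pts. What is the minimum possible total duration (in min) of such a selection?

Subsets with value ≥ 48, sorted by total duration:
- option 2+option 3+option 5: duration 19, value 54
- option 1+option 3+option 5: duration 23, value 63
Minimum duration: 19 min.

19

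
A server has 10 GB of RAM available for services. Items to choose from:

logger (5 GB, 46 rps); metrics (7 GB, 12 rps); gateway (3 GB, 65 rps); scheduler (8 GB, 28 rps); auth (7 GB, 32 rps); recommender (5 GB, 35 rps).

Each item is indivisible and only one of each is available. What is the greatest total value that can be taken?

111 rps

Check high-value combinations within 10 GB:
- logger+gateway: memory 5+3=8, value 46+65=111
- gateway+recommender: memory 3+5=8, value 65+35=100
- gateway+auth: memory 3+7=10, value 65+32=97
- logger+recommender: memory 5+5=10, value 46+35=81
- metrics+gateway: memory 7+3=10, value 12+65=77
Best: 111 rps.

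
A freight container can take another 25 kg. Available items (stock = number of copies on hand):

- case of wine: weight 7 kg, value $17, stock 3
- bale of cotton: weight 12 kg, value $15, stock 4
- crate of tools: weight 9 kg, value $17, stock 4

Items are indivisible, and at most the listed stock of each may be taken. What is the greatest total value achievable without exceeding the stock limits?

$51

Best selections within weight 25 and stock limits:
- 3×case of wine: weight 21, value 51
- 2×case of wine + 1×crate of tools: weight 23, value 51
Best: $51.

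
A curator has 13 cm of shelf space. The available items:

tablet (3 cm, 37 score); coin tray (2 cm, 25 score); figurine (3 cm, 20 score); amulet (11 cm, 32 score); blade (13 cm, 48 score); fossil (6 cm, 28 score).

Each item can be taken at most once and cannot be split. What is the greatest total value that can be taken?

90 score

Check high-value combinations within 13 cm:
- tablet+coin tray+fossil: length 3+2+6=11, value 37+25+28=90
- tablet+figurine+fossil: length 3+3+6=12, value 37+20+28=85
- tablet+coin tray+figurine: length 3+2+3=8, value 37+25+20=82
Best: 90 score.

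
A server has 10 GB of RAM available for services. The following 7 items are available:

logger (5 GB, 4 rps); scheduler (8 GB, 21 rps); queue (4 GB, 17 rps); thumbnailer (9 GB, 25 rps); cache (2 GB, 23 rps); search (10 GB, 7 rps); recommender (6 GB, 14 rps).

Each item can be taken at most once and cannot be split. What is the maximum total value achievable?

44 rps

Check high-value combinations within 10 GB:
- scheduler+cache: memory 8+2=10, value 21+23=44
- queue+cache: memory 4+2=6, value 17+23=40
- cache+recommender: memory 2+6=8, value 23+14=37
- queue+recommender: memory 4+6=10, value 17+14=31
Best: 44 rps.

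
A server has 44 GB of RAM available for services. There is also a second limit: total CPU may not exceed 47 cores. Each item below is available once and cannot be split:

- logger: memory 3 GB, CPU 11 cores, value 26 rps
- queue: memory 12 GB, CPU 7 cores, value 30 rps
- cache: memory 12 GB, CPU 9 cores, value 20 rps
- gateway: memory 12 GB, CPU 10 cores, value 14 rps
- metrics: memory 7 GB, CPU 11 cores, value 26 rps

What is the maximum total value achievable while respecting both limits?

Feasible sets respecting both limits:
- logger+queue+cache+metrics: memory 34, CPU 38, value 102
- logger+queue+gateway+metrics: memory 34, CPU 39, value 96
- logger+queue+cache+gateway: memory 39, CPU 37, value 90
Best: 102 rps.

102 rps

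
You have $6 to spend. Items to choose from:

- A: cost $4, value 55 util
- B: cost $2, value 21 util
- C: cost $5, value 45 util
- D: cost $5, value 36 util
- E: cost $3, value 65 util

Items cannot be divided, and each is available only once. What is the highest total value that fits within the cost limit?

Check high-value combinations within $6:
- B+E: cost 2+3=5, value 21+65=86
- A+B: cost 4+2=6, value 55+21=76
- E: cost 3, value 65
- A: cost 4, value 55
Best: 86 util.

86 util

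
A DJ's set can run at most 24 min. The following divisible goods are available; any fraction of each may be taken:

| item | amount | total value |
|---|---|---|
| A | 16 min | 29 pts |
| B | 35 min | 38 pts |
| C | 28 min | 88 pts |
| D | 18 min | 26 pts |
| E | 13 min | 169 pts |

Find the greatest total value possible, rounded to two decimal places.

Take in order of value per unit:
- E (169/13 per unit): all 13 → value 169, running total 169.00
- C (88/28 per unit): 11 of 28 → value 11×88/28 = 34.5714, running total 203.57
Total 203.57.

203.57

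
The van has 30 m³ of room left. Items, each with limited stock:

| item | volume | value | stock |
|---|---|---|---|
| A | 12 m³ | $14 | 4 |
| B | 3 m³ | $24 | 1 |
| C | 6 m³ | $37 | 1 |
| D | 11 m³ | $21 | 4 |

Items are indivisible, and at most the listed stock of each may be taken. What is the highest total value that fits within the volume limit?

Top feasible selections:
- 1×B + 1×C + 1×D: volume 20, value 82
- 1×C + 2×D: volume 28, value 79
- 1×A + 1×B + 1×C: volume 21, value 75
- 1×A + 1×C + 1×D: volume 29, value 72
Best: $82.

$82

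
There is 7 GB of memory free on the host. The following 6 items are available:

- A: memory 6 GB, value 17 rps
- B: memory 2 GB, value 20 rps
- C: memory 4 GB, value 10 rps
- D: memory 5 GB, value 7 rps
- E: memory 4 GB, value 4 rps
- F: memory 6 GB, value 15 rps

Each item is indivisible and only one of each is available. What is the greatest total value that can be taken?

Check high-value combinations within 7 GB:
- B+C: memory 2+4=6, value 20+10=30
- B+D: memory 2+5=7, value 20+7=27
- B+E: memory 2+4=6, value 20+4=24
Best: 30 rps.

30 rps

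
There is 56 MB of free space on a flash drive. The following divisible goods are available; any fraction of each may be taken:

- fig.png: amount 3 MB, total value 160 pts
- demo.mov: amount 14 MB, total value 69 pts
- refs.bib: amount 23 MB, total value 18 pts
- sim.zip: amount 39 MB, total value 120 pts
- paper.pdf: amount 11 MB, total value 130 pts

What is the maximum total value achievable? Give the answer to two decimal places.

Take in order of value per unit:
- fig.png (160/3 per unit): all 3 → value 160, running total 160.00
- paper.pdf (130/11 per unit): all 11 → value 130, running total 290.00
- demo.mov (69/14 per unit): all 14 → value 69, running total 359.00
- sim.zip (120/39 per unit): 28 of 39 → value 28×120/39 = 86.1538, running total 445.15
Total 445.15.

445.15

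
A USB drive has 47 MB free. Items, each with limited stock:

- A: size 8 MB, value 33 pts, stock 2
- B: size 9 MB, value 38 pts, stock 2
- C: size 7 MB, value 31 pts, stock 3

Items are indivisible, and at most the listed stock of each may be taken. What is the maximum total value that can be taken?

Top feasible selections:
- 1×A + 2×B + 3×C: size 47, value 202
- 2×A + 1×B + 3×C: size 46, value 197
- 2×A + 2×B + 1×C: size 41, value 173
- 1×A + 2×B + 2×C: size 40, value 171
Best: 202 pts.

202 pts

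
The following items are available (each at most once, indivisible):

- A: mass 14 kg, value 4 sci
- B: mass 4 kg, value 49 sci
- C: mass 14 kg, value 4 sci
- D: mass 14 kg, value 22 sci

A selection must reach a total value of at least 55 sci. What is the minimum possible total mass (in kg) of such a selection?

18

Subsets with value ≥ 55, sorted by total mass:
- B+D: mass 18, value 71
- A+B+D: mass 32, value 75
- B+C+D: mass 32, value 75
Minimum mass: 18 kg.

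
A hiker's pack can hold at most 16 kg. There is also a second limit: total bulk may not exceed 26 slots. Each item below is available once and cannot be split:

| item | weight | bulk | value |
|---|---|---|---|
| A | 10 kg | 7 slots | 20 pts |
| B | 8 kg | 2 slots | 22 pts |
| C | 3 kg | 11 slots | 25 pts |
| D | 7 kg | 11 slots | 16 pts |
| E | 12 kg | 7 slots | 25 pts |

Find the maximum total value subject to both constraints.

Feasible sets respecting both limits:
- C+E: weight 15, bulk 18, value 50
- B+C: weight 11, bulk 13, value 47
- A+C: weight 13, bulk 18, value 45
Best: 50 pts.

50 pts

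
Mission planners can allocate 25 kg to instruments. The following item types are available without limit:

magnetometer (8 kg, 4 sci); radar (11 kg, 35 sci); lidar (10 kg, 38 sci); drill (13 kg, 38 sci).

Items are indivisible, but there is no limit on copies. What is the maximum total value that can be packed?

Best value-per-unit is lidar at 38/10, and filling with it alone uses mass 2×10=20. No mix of the others beats 2×38 = 76.

76 sci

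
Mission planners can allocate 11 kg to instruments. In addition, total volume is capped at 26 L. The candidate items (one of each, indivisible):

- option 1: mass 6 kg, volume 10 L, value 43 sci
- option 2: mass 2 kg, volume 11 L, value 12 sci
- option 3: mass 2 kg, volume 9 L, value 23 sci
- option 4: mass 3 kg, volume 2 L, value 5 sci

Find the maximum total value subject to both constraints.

Feasible sets respecting both limits:
- option 1+option 3+option 4: mass 11, volume 21, value 71
- option 1+option 3: mass 8, volume 19, value 66
- option 1+option 2+option 4: mass 11, volume 23, value 60
- option 1+option 2: mass 8, volume 21, value 55
Best: 71 sci.

71 sci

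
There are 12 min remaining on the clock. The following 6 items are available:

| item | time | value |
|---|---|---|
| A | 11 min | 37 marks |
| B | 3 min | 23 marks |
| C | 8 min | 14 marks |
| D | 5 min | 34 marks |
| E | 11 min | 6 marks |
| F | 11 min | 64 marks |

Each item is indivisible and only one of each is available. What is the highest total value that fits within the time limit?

Check high-value combinations within 12 min:
- F: time 11, value 64
- B+D: time 3+5=8, value 23+34=57
- A: time 11, value 37
- B+C: time 3+8=11, value 23+14=37
- D: time 5, value 34
Best: 64 marks.

64 marks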